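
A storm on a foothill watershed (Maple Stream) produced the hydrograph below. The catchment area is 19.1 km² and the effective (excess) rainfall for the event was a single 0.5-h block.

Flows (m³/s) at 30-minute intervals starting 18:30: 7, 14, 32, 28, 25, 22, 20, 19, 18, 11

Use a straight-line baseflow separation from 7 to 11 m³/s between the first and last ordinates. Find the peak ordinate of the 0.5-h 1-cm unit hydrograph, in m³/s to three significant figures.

Direct runoff: 0.00, 6.56, 24.11, 19.67, 16.22, 12.78, 10.33, 8.89, 7.44, 0.00 m³/s; ΣQ_DR = 106.0 m³/s, peak = 24.11 m³/s.
Runoff depth d = ΣQ_DR·Δt / A = 106.0 × 1800 / (19.1 km²) = 9.990 mm.
The 1-cm UH is the DRH scaled by (10 mm)/d, so U_p = 24.11 × 10/9.990 = 24.1 m³/s.

U_p ≈ 24.1 m³/s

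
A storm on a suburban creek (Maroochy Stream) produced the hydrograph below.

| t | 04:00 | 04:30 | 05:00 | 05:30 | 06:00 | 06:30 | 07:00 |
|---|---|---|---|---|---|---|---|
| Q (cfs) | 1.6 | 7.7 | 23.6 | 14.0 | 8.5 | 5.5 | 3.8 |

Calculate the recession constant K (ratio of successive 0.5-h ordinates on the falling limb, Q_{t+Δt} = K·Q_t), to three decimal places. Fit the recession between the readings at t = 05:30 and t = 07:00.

Using the recession-limb readings at t = 05:30 and t = 07:00: Q falls from 14.0 to 3.8 cfs over 3 intervals.
K = (Q₂/Q₁)^(1/3) = (3.8/14.0)^(1/3) = 0.647.

K ≈ 0.647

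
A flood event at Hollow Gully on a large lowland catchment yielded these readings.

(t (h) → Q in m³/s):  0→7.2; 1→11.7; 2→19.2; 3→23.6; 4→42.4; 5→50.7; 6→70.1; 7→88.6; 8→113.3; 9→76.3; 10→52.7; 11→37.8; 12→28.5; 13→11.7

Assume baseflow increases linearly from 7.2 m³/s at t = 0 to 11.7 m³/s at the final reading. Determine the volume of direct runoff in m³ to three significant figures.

Direct-runoff ordinates (Q − Q_b): 0.00, 4.15, 11.31, 15.36, 33.82, 41.77, 60.82, 78.98, 103.33, 65.98, 42.04, 26.79, 17.15, 0.00 m³/s.
ΣQ_DR = 501.5 m³/s.
With Δt = 1 h = 3600 s, V = ΣQ_DR · Δt = 501.5 × 3600 = 1.81 × 10^6 m³.

V ≈ 1.81 × 10^6 m³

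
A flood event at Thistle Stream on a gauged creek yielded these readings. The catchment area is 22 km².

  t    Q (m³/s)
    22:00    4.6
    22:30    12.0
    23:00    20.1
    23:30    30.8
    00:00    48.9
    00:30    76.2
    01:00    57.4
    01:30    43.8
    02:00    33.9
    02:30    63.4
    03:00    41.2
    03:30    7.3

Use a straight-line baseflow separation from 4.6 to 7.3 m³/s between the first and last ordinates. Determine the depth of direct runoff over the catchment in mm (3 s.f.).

d ≈ 30.1 mm

Direct runoff: 0.00, 7.15, 15.01, 25.46, 43.32, 70.37, 51.33, 37.48, 27.34, 56.59, 34.15, 0.00 m³/s; ΣQ_DR = 368.2 m³/s.
V = ΣQ_DR · Δt = 368.2 × 1800 s = 6.628 × 10^5 m³.
Over A = 22 km², depth = V / A = 30.1 mm.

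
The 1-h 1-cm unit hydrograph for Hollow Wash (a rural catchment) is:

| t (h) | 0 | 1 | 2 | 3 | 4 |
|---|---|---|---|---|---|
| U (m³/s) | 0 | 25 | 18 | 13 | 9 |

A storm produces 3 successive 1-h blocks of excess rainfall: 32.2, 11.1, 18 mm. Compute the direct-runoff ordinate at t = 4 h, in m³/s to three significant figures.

Q ≈ 75.8 m³/s

By discrete convolution, Q_j = Σ (P_i / 10 mm) · U_{j−i}.
At t = 4 h (j=4): Q = (32.2/10)·9 + (11.1/10)·13 + (18/10)·18 = 75.8 m³/s.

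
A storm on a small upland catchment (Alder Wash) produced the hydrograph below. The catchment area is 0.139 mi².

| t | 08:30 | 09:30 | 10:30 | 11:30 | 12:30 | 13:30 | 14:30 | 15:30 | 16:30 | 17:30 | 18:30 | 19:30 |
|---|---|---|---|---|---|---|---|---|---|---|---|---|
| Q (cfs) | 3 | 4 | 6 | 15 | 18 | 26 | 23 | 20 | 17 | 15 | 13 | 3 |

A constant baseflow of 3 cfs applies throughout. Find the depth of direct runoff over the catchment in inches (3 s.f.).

Direct runoff: 0.0, 1.0, 3.0, 12.0, 15.0, 23.0, 20.0, 17.0, 14.0, 12.0, 10.0, 0.0 cfs; ΣQ_DR = 127.0 cfs.
V = ΣQ_DR · Δt = 127.0 × 3600 s = 4.572 × 10^5 ft³.
Over A = 0.139 mi², depth = V / A = 1.42 in.

d ≈ 1.42 in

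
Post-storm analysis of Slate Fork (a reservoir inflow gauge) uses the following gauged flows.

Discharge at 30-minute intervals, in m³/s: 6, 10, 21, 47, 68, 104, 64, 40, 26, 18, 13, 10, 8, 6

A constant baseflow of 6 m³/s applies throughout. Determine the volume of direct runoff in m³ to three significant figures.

Direct-runoff ordinates (Q − Q_b): 0.0, 4.0, 15.0, 41.0, 62.0, 98.0, 58.0, 34.0, 20.0, 12.0, 7.0, 4.0, 2.0, 0.0 m³/s.
ΣQ_DR = 357.0 m³/s.
With Δt = 0.5 h = 1800 s, V = ΣQ_DR · Δt = 357.0 × 1800 = 6.43 × 10^5 m³.

V ≈ 6.43 × 10^5 m³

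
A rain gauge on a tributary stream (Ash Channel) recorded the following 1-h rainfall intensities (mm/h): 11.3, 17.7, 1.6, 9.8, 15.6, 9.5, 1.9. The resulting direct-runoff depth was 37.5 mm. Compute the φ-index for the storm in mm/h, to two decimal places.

φ ≈ 5.28 mm/h

Only the 5 blocks with intensity above φ contribute runoff: 11.3, 17.7, 9.8, 15.6, 9.5 mm/h.
Σ(I−φ)·Δt = d  ⇒  (11.3+17.7+9.8+15.6+9.5 − 5φ)·1 = 37.5
φ = (63.90 − 37.5/1) / 5 = 5.28 mm/h.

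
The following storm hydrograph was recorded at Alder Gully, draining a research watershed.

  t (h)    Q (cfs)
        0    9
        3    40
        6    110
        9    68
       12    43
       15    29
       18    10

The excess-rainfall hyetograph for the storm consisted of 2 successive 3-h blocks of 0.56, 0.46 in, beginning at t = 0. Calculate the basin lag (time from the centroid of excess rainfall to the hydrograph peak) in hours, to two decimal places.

Centroid of excess rainfall: t_c = Σ P_i·t̄_i / ΣP_i = 2.8529 h (block centres at 1.5, 4.5 h).
Hydrograph peak occurs at t = 6 h, so basin lag t_L = 6 − 2.8529 = 3.15 h.

t_L ≈ 3.15 h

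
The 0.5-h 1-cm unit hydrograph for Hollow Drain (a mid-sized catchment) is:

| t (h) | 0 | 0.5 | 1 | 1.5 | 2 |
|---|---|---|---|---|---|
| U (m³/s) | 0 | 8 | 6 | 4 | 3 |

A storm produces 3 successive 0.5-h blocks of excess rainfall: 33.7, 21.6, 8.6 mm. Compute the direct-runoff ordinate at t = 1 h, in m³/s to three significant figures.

By discrete convolution, Q_j = Σ (P_i / 10 mm) · U_{j−i}.
At t = 1 h (j=2): Q = (33.7/10)·6 + (21.6/10)·8 + (8.6/10)·0 = 37.5 m³/s.

Q ≈ 37.5 m³/s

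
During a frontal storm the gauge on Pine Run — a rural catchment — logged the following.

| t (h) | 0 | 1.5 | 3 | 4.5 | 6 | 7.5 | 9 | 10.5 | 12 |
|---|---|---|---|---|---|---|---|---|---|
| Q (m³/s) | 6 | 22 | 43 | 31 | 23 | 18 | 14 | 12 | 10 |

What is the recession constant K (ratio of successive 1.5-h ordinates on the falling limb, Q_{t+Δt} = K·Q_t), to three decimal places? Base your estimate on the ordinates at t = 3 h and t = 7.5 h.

K ≈ 0.748

Using the recession-limb readings at t = 3 h and t = 7.5 h: Q falls from 43 to 18 m³/s over 3 intervals.
K = (Q₂/Q₁)^(1/3) = (18/43)^(1/3) = 0.748.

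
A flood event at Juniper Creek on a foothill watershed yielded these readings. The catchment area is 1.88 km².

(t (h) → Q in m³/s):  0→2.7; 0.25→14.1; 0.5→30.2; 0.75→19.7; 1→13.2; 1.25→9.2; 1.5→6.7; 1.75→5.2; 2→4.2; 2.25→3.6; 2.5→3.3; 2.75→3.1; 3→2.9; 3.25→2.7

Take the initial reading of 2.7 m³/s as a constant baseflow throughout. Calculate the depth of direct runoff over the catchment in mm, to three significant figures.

Direct runoff: 0.0, 11.4, 27.5, 17.0, 10.5, 6.5, 4.0, 2.5, 1.5, 0.9, 0.6, 0.4, 0.2, 0.0 m³/s; ΣQ_DR = 83.00 m³/s.
V = ΣQ_DR · Δt = 83.00 × 900 s = 74700 m³.
Over A = 1.88 km², depth = V / A = 39.7 mm.

d ≈ 39.7 mm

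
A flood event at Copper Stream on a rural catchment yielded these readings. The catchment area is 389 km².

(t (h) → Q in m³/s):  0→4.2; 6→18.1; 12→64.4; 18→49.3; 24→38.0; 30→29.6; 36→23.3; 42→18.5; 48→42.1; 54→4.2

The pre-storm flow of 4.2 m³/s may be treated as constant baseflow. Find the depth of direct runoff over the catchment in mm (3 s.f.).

d ≈ 13.9 mm

Direct runoff: 0.0, 13.9, 60.2, 45.1, 33.8, 25.4, 19.1, 14.3, 37.9, 0.0 m³/s; ΣQ_DR = 249.7 m³/s.
V = ΣQ_DR · Δt = 249.7 × 21600 s = 5.394 × 10^6 m³.
Over A = 389 km², depth = V / A = 13.9 mm.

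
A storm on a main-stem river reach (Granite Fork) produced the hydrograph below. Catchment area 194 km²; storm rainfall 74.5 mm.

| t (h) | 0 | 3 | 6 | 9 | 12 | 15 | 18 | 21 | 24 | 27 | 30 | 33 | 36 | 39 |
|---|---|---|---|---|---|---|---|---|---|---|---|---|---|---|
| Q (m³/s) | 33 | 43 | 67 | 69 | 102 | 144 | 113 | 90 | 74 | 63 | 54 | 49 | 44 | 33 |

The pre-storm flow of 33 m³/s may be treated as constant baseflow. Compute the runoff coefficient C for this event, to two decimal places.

C ≈ 0.39

ΣQ_DR = 516.0 m³/s; V = ΣQ_DR·Δt = 5.573 × 10^6 m³.
Runoff depth d = V / A = 28.73 mm.
C = d / P = 28.73 / 74.5 = 0.39.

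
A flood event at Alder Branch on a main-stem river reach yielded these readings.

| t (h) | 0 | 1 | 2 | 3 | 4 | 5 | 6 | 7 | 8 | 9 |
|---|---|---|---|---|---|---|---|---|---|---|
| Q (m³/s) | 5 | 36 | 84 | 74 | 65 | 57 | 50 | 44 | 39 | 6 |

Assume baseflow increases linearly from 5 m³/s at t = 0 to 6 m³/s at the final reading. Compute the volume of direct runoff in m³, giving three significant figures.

Direct-runoff ordinates (Q − Q_b): 0.00, 30.89, 78.78, 68.67, 59.56, 51.44, 44.33, 38.22, 33.11, 0.00 m³/s.
ΣQ_DR = 405.0 m³/s.
With Δt = 1 h = 3600 s, V = ΣQ_DR · Δt = 405.0 × 3600 = 1.46 × 10^6 m³.

V ≈ 1.46 × 10^6 m³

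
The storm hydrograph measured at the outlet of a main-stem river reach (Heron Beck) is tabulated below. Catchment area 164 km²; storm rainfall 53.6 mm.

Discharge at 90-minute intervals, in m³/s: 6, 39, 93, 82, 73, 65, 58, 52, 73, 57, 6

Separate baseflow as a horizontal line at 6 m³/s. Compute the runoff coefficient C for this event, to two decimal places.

C ≈ 0.33

ΣQ_DR = 538.0 m³/s; V = ΣQ_DR·Δt = 2.905 × 10^6 m³.
Runoff depth d = V / A = 17.71 mm.
C = d / P = 17.71 / 53.6 = 0.33.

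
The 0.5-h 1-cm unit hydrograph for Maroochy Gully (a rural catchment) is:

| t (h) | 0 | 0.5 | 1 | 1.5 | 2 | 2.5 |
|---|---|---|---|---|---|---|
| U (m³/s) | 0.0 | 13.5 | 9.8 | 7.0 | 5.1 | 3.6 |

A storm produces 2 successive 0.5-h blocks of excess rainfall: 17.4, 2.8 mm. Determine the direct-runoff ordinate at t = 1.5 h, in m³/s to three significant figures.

By discrete convolution, Q_j = Σ (P_i / 10 mm) · U_{j−i}.
At t = 1.5 h (j=3): Q = (17.4/10)·7.0 + (2.8/10)·9.8 = 14.9 m³/s.

Q ≈ 14.9 m³/s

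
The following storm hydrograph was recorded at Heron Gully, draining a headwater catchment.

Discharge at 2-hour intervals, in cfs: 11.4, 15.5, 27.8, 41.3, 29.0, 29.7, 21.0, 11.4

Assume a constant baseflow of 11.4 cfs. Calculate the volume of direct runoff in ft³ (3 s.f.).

V ≈ 6.90 × 10^5 ft³

Direct-runoff ordinates (Q − Q_b): 0.0, 4.1, 16.4, 29.9, 17.6, 18.3, 9.6, 0.0 cfs.
ΣQ_DR = 95.90 cfs.
With Δt = 2 h = 7200 s, V = ΣQ_DR · Δt = 95.90 × 7200 = 6.90 × 10^5 ft³.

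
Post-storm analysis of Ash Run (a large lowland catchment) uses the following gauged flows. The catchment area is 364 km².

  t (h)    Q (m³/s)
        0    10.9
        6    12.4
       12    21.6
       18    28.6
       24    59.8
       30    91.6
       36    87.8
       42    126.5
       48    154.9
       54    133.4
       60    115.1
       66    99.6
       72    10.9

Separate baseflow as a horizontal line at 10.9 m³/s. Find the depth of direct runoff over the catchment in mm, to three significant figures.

d ≈ 48.1 mm

Direct runoff: 0.0, 1.5, 10.7, 17.7, 48.9, 80.7, 76.9, 115.6, 144.0, 122.5, 104.2, 88.7, 0.0 m³/s; ΣQ_DR = 811.4 m³/s.
V = ΣQ_DR · Δt = 811.4 × 21600 s = 1.753 × 10^7 m³.
Over A = 364 km², depth = V / A = 48.1 mm.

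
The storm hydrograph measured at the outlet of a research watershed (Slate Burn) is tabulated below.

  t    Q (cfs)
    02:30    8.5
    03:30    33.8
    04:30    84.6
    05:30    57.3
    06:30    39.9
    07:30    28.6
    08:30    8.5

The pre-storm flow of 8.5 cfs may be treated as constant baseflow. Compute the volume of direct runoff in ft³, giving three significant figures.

V ≈ 7.26 × 10^5 ft³

Direct-runoff ordinates (Q − Q_b): 0.0, 25.3, 76.1, 48.8, 31.4, 20.1, 0.0 cfs.
ΣQ_DR = 201.7 cfs.
With Δt = 1 h = 3600 s, V = ΣQ_DR · Δt = 201.7 × 3600 = 7.26 × 10^5 ft³.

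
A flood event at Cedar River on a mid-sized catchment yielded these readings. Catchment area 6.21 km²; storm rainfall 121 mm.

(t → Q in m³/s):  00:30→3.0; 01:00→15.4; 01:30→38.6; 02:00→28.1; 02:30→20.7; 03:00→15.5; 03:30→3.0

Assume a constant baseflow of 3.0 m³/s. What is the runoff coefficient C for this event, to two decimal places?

C ≈ 0.25

ΣQ_DR = 103.3 m³/s; V = ΣQ_DR·Δt = 1.859 × 10^5 m³.
Runoff depth d = V / A = 29.94 mm.
C = d / P = 29.94 / 121 = 0.25.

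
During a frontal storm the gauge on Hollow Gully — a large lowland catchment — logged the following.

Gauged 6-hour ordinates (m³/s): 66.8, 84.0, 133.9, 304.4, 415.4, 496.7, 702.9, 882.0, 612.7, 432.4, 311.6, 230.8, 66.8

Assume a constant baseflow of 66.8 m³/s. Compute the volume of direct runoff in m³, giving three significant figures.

Direct-runoff ordinates (Q − Q_b): 0.0, 17.2, 67.1, 237.6, 348.6, 429.9, 636.1, 815.2, 545.9, 365.6, 244.8, 164.0, 0.0 m³/s.
ΣQ_DR = 3872 m³/s.
With Δt = 6 h = 21600 s, V = ΣQ_DR · Δt = 3872 × 21600 = 8.36 × 10^7 m³.

V ≈ 8.36 × 10^7 m³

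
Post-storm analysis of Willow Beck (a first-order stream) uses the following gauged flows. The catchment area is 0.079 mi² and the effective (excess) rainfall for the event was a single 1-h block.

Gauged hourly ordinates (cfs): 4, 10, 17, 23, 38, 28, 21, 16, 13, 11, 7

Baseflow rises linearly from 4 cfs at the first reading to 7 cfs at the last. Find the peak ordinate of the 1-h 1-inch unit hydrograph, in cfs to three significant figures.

Direct runoff: 0.00, 5.70, 12.40, 18.10, 32.80, 22.50, 15.20, 9.90, 6.60, 4.30, 0.00 cfs; ΣQ_DR = 127.5 cfs, peak = 32.80 cfs.
Runoff depth d = ΣQ_DR·Δt / A = 127.5 × 3600 / (0.079 mi²) = 2.501 in.
The 1-inch UH is the DRH scaled by (1 in)/d, so U_p = 32.80 × 1/2.501 = 13.1 cfs.

U_p ≈ 13.1 cfs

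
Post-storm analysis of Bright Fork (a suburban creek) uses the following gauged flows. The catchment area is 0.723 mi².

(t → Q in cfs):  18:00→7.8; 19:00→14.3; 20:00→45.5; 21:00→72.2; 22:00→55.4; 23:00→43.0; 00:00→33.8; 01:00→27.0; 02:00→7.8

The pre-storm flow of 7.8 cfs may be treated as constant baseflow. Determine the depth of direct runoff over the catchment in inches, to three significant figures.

Direct runoff: 0.0, 6.5, 37.7, 64.4, 47.6, 35.2, 26.0, 19.2, 0.0 cfs; ΣQ_DR = 236.6 cfs.
V = ΣQ_DR · Δt = 236.6 × 3600 s = 8.518 × 10^5 ft³.
Over A = 0.723 mi², depth = V / A = 0.507 in.

d ≈ 0.507 in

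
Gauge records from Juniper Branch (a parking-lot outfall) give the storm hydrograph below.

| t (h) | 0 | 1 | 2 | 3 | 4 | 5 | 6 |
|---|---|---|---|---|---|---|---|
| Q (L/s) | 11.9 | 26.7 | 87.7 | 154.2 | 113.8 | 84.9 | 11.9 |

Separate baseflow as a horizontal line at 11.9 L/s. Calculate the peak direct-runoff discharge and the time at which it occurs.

Subtracting baseflow gives direct-runoff ordinates: 0.0, 14.8, 75.8, 142.3, 101.9, 73.0, 0.0 L/s.
The maximum is 142.3 L/s, occurring at the reading for t = 3 h.

Q_p = 142.3 L/s at t = 3 h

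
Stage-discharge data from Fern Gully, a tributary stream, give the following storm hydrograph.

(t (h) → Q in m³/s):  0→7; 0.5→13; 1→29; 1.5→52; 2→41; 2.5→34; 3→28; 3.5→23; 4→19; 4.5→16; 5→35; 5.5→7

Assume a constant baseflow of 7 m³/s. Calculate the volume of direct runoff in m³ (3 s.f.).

V ≈ 3.96 × 10^5 m³

Direct-runoff ordinates (Q − Q_b): 0.0, 6.0, 22.0, 45.0, 34.0, 27.0, 21.0, 16.0, 12.0, 9.0, 28.0, 0.0 m³/s.
ΣQ_DR = 220.0 m³/s.
With Δt = 0.5 h = 1800 s, V = ΣQ_DR · Δt = 220.0 × 1800 = 3.96 × 10^5 m³.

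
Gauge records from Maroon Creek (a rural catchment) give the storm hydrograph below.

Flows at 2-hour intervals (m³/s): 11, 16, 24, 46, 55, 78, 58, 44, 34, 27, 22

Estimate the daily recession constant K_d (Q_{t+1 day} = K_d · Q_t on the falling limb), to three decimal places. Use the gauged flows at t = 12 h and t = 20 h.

K_d ≈ 0.055

Between t = 12 h and t = 20 h the flow falls from 58 to 22 m³/s over 4×2 h = 8 h.
Per-interval ratio K = (22/58)^(1/4) = 0.7848; K_d = K^(24/2) = 0.055.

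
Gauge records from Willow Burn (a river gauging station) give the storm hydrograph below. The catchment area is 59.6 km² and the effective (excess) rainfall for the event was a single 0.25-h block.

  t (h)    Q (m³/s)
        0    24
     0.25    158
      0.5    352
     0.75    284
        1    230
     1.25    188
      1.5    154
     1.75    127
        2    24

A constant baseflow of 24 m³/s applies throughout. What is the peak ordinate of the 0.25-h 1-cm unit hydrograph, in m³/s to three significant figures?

U_p ≈ 164 m³/s

Direct runoff: 0.0, 134.0, 328.0, 260.0, 206.0, 164.0, 130.0, 103.0, 0.0 m³/s; ΣQ_DR = 1325 m³/s, peak = 328.0 m³/s.
Runoff depth d = ΣQ_DR·Δt / A = 1325 × 900 / (59.6 km²) = 20.01 mm.
The 1-cm UH is the DRH scaled by (10 mm)/d, so U_p = 328.0 × 10/20.01 = 164 m³/s.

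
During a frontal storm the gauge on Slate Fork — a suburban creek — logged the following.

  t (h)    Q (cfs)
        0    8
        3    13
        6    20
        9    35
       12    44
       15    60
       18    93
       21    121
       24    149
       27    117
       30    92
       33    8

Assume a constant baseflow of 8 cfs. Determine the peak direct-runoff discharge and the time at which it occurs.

Q_p = 141.0 cfs at t = 24 h

Subtracting baseflow gives direct-runoff ordinates: 0.0, 5.0, 12.0, 27.0, 36.0, 52.0, 85.0, 113.0, 141.0, 109.0, 84.0, 0.0 cfs.
The maximum is 141.0 cfs, occurring at the reading for t = 24 h.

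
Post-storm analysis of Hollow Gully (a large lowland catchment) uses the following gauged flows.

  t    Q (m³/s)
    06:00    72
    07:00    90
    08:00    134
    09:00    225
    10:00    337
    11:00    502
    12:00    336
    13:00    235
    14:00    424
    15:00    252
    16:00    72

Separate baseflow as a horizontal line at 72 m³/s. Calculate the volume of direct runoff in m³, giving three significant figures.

Direct-runoff ordinates (Q − Q_b): 0.0, 18.0, 62.0, 153.0, 265.0, 430.0, 264.0, 163.0, 352.0, 180.0, 0.0 m³/s.
ΣQ_DR = 1887 m³/s.
With Δt = 1 h = 3600 s, V = ΣQ_DR · Δt = 1887 × 3600 = 6.79 × 10^6 m³.

V ≈ 6.79 × 10^6 m³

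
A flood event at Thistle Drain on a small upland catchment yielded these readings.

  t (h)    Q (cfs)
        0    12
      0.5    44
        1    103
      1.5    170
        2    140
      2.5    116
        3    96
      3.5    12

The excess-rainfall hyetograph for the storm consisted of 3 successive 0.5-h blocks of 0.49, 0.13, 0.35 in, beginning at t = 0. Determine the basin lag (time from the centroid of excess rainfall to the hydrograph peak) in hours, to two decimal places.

t_L ≈ 0.82 h

Centroid of excess rainfall: t_c = Σ P_i·t̄_i / ΣP_i = 0.6778 h (block centres at 0.25, 0.75, 1.25 h).
Hydrograph peak occurs at t = 1.5 h, so basin lag t_L = 1.5 − 0.6778 = 0.82 h.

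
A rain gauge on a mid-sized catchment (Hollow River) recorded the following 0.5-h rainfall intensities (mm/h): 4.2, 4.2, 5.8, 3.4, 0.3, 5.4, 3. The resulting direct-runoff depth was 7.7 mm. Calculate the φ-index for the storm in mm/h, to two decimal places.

φ ≈ 1.77 mm/h

Only the 6 blocks with intensity above φ contribute runoff: 4.2, 4.2, 5.8, 3.4, 5.4, 3 mm/h.
Σ(I−φ)·Δt = d  ⇒  (4.2+4.2+5.8+3.4+5.4+3 − 6φ)·0.5 = 7.7
φ = (26.00 − 7.7/0.5) / 6 = 1.77 mm/h.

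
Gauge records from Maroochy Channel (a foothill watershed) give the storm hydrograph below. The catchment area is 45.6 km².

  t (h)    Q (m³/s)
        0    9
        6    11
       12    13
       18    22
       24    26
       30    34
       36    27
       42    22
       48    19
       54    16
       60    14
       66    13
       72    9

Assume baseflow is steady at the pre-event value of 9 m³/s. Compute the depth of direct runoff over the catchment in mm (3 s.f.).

d ≈ 55.9 mm

Direct runoff: 0.0, 2.0, 4.0, 13.0, 17.0, 25.0, 18.0, 13.0, 10.0, 7.0, 5.0, 4.0, 0.0 m³/s; ΣQ_DR = 118.0 m³/s.
V = ΣQ_DR · Δt = 118.0 × 21600 s = 2.549 × 10^6 m³.
Over A = 45.6 km², depth = V / A = 55.9 mm.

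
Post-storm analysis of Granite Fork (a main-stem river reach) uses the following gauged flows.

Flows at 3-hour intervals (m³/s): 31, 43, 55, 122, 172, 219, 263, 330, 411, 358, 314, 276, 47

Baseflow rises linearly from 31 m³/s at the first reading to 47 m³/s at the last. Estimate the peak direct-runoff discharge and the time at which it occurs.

Q_p = 369.33 m³/s at t = 24 h

Subtracting baseflow gives direct-runoff ordinates: 0.00, 10.67, 21.33, 87.00, 135.67, 181.33, 224.00, 289.67, 369.33, 315.00, 269.67, 230.33, 0.00 m³/s.
The maximum is 369.33 m³/s, occurring at the reading for t = 24 h.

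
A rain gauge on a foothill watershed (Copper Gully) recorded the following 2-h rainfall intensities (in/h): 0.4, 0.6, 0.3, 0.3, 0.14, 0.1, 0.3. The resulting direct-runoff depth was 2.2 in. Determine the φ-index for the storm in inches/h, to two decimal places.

φ ≈ 0.16 in/h

Only the 5 blocks with intensity above φ contribute runoff: 0.4, 0.6, 0.3, 0.3, 0.3 in/h.
Σ(I−φ)·Δt = d  ⇒  (0.4+0.6+0.3+0.3+0.3 − 5φ)·2 = 2.2
φ = (1.900 − 2.2/2) / 5 = 0.16 in/h.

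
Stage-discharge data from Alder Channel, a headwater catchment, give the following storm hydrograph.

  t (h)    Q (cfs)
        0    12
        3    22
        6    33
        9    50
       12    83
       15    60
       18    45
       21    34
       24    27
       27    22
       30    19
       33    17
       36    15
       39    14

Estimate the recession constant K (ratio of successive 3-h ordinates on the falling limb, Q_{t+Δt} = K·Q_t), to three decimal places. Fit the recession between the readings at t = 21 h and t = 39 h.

Using the recession-limb readings at t = 21 h and t = 39 h: Q falls from 34 to 14 cfs over 6 intervals.
K = (Q₂/Q₁)^(1/6) = (14/34)^(1/6) = 0.863.

K ≈ 0.863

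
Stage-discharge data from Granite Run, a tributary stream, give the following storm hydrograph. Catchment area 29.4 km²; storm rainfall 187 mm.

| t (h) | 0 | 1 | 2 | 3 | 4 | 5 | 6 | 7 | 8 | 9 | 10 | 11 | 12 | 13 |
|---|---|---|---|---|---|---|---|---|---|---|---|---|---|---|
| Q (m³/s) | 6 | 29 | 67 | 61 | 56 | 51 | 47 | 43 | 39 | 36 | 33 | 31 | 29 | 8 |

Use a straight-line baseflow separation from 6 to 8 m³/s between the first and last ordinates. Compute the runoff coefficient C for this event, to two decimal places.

ΣQ_DR = 438.0 m³/s; V = ΣQ_DR·Δt = 1.577 × 10^6 m³.
Runoff depth d = V / A = 53.63 mm.
C = d / P = 53.63 / 187 = 0.29.

C ≈ 0.29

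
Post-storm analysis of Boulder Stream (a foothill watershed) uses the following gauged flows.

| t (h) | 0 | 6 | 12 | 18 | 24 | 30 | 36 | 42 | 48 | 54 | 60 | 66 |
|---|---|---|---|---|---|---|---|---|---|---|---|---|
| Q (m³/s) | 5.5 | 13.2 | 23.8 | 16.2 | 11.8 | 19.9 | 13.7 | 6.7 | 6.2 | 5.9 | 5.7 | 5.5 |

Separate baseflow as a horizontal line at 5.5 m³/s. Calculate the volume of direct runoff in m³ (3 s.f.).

V ≈ 1.47 × 10^6 m³

Direct-runoff ordinates (Q − Q_b): 0.0, 7.7, 18.3, 10.7, 6.3, 14.4, 8.2, 1.2, 0.7, 0.4, 0.2, 0.0 m³/s.
ΣQ_DR = 68.10 m³/s.
With Δt = 6 h = 21600 s, V = ΣQ_DR · Δt = 68.10 × 21600 = 1.47 × 10^6 m³.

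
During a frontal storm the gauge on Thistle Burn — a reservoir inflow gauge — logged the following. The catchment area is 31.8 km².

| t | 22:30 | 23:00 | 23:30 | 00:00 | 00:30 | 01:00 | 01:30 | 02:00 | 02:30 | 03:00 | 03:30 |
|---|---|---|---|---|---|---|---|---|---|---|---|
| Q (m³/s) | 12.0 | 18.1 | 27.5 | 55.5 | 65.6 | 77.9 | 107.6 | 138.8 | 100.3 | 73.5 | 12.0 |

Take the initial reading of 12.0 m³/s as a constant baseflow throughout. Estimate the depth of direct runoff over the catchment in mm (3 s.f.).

Direct runoff: 0.0, 6.1, 15.5, 43.5, 53.6, 65.9, 95.6, 126.8, 88.3, 61.5, 0.0 m³/s; ΣQ_DR = 556.8 m³/s.
V = ΣQ_DR · Δt = 556.8 × 1800 s = 1.002 × 10^6 m³.
Over A = 31.8 km², depth = V / A = 31.5 mm.

d ≈ 31.5 mm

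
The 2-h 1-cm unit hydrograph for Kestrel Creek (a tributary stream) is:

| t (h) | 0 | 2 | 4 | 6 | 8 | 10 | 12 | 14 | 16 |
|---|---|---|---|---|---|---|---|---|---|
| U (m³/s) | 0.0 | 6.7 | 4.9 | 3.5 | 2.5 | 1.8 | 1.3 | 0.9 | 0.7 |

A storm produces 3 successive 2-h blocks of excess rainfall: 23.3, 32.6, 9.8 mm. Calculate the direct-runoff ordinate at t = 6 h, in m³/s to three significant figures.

By discrete convolution, Q_j = Σ (P_i / 10 mm) · U_{j−i}.
At t = 6 h (j=3): Q = (23.3/10)·3.5 + (32.6/10)·4.9 + (9.8/10)·6.7 = 30.7 m³/s.

Q ≈ 30.7 m³/s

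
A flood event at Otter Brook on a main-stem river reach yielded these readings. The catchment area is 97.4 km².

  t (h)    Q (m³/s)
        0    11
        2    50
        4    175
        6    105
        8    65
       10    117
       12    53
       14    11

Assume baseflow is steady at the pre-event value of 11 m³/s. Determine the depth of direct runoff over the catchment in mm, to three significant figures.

Direct runoff: 0.0, 39.0, 164.0, 94.0, 54.0, 106.0, 42.0, 0.0 m³/s; ΣQ_DR = 499.0 m³/s.
V = ΣQ_DR · Δt = 499.0 × 7200 s = 3.593 × 10^6 m³.
Over A = 97.4 km², depth = V / A = 36.9 mm.

d ≈ 36.9 mm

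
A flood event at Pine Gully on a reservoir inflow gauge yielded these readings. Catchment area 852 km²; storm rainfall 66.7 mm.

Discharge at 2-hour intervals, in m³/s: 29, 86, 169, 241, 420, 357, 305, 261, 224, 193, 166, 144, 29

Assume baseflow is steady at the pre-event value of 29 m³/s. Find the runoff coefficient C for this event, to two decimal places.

C ≈ 0.28

ΣQ_DR = 2247 m³/s; V = ΣQ_DR·Δt = 1.618 × 10^7 m³.
Runoff depth d = V / A = 18.99 mm.
C = d / P = 18.99 / 66.7 = 0.28.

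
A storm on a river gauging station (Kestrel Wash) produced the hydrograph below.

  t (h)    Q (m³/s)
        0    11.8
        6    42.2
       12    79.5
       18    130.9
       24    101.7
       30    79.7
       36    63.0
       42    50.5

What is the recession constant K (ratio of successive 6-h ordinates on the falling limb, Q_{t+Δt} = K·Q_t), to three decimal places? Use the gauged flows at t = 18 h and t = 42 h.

K ≈ 0.788

Using the recession-limb readings at t = 18 h and t = 42 h: Q falls from 130.9 to 50.5 m³/s over 4 intervals.
K = (Q₂/Q₁)^(1/4) = (50.5/130.9)^(1/4) = 0.788.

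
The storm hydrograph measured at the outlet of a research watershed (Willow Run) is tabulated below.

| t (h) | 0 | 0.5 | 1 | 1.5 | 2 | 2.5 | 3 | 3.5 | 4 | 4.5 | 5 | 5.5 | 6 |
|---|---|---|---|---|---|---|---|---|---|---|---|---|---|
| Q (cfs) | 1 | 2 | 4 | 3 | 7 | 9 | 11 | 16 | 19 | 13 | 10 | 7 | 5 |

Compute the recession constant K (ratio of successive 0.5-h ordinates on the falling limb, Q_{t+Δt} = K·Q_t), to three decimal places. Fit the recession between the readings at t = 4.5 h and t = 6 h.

Using the recession-limb readings at t = 4.5 h and t = 6 h: Q falls from 13 to 5 cfs over 3 intervals.
K = (Q₂/Q₁)^(1/3) = (5/13)^(1/3) = 0.727.

K ≈ 0.727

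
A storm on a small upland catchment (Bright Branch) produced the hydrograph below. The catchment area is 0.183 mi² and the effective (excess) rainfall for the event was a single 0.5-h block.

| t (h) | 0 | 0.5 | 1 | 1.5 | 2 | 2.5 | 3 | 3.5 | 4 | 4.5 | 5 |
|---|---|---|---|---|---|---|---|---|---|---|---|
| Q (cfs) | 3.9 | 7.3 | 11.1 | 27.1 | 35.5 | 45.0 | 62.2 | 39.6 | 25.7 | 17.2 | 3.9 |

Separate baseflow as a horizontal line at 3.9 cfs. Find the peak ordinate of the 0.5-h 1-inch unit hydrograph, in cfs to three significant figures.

Direct runoff: 0.0, 3.4, 7.2, 23.2, 31.6, 41.1, 58.3, 35.7, 21.8, 13.3, 0.0 cfs; ΣQ_DR = 235.6 cfs, peak = 58.3 cfs.
Runoff depth d = ΣQ_DR·Δt / A = 235.6 × 1800 / (0.183 mi²) = 0.9975 in.
The 1-inch UH is the DRH scaled by (1 in)/d, so U_p = 58.3 × 1/0.9975 = 58.4 cfs.

U_p ≈ 58.4 cfs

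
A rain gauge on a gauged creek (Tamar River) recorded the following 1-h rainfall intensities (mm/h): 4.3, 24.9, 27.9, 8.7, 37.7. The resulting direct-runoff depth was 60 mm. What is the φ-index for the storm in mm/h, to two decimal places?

Only the 3 blocks with intensity above φ contribute runoff: 24.9, 27.9, 37.7 mm/h.
Σ(I−φ)·Δt = d  ⇒  (24.9+27.9+37.7 − 3φ)·1 = 60
φ = (90.50 − 60/1) / 3 = 10.17 mm/h.

φ ≈ 10.17 mm/h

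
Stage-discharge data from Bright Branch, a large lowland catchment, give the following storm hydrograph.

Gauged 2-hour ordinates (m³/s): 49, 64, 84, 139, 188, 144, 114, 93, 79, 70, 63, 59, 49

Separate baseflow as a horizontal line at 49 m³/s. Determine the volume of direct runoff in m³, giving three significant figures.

V ≈ 4.02 × 10^6 m³

Direct-runoff ordinates (Q − Q_b): 0.0, 15.0, 35.0, 90.0, 139.0, 95.0, 65.0, 44.0, 30.0, 21.0, 14.0, 10.0, 0.0 m³/s.
ΣQ_DR = 558.0 m³/s.
With Δt = 2 h = 7200 s, V = ΣQ_DR · Δt = 558.0 × 7200 = 4.02 × 10^6 m³.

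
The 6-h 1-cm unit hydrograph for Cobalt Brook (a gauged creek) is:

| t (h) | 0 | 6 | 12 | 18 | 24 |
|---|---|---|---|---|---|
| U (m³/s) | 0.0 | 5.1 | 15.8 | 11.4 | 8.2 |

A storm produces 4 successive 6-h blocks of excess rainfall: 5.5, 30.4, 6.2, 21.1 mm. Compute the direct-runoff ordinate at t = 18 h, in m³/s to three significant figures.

Q ≈ 57.5 m³/s

By discrete convolution, Q_j = Σ (P_i / 10 mm) · U_{j−i}.
At t = 18 h (j=3): Q = (5.5/10)·11.4 + (30.4/10)·15.8 + (6.2/10)·5.1 + (21.1/10)·0.0 = 57.5 m³/s.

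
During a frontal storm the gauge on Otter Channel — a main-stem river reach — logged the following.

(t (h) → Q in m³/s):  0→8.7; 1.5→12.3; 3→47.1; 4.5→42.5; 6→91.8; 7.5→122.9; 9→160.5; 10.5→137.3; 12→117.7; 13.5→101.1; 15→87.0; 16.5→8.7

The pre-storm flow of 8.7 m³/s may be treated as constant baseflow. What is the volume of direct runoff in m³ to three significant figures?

Direct-runoff ordinates (Q − Q_b): 0.0, 3.6, 38.4, 33.8, 83.1, 114.2, 151.8, 128.6, 109.0, 92.4, 78.3, 0.0 m³/s.
ΣQ_DR = 833.2 m³/s.
With Δt = 1.5 h = 5400 s, V = ΣQ_DR · Δt = 833.2 × 5400 = 4.50 × 10^6 m³.

V ≈ 4.50 × 10^6 m³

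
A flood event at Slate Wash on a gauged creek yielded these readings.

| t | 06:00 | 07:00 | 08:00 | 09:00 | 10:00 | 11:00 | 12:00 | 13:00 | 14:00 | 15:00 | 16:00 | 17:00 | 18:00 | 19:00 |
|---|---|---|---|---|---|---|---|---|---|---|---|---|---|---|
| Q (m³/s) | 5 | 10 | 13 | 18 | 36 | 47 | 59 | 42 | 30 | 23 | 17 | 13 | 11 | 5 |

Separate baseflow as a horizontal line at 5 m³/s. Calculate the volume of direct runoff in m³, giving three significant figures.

Direct-runoff ordinates (Q − Q_b): 0.0, 5.0, 8.0, 13.0, 31.0, 42.0, 54.0, 37.0, 25.0, 18.0, 12.0, 8.0, 6.0, 0.0 m³/s.
ΣQ_DR = 259.0 m³/s.
With Δt = 1 h = 3600 s, V = ΣQ_DR · Δt = 259.0 × 3600 = 9.32 × 10^5 m³.

V ≈ 9.32 × 10^5 m³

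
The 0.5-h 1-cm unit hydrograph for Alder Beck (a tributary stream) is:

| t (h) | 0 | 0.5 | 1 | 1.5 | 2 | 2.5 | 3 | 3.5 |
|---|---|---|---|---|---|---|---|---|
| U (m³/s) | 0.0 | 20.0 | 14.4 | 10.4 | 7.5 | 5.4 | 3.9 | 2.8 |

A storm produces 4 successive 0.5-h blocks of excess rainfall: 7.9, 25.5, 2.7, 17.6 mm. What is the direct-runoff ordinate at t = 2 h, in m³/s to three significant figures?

By discrete convolution, Q_j = Σ (P_i / 10 mm) · U_{j−i}.
At t = 2 h (j=4): Q = (7.9/10)·7.5 + (25.5/10)·10.4 + (2.7/10)·14.4 + (17.6/10)·20.0 = 71.5 m³/s.

Q ≈ 71.5 m³/s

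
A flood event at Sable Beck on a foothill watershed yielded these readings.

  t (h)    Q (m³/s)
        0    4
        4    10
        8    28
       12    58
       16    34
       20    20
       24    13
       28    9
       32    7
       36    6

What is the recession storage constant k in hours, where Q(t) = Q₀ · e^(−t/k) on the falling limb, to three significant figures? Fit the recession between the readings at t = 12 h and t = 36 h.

On the falling limb, Q drops from 58 to 6 m³/s between t = 12 h and t = 36 h (Δt = 24 h).
k = −Δt / ln(Q₂/Q₁) = −24 / ln(6/58) = 10.6 h.

k ≈ 10.6 h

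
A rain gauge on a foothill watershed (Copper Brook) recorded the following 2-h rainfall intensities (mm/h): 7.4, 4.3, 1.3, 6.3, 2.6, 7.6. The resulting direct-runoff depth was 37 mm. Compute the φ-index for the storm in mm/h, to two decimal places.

φ ≈ 1.94 mm/h

Only the 5 blocks with intensity above φ contribute runoff: 7.4, 4.3, 6.3, 2.6, 7.6 mm/h.
Σ(I−φ)·Δt = d  ⇒  (7.4+4.3+6.3+2.6+7.6 − 5φ)·2 = 37
φ = (28.20 − 37/2) / 5 = 1.94 mm/h.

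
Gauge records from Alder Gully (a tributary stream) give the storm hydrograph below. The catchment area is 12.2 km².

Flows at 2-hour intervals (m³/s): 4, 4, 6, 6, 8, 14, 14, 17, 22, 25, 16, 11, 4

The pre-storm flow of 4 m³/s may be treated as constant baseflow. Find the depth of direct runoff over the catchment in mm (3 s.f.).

Direct runoff: 0.0, 0.0, 2.0, 2.0, 4.0, 10.0, 10.0, 13.0, 18.0, 21.0, 12.0, 7.0, 0.0 m³/s; ΣQ_DR = 99.00 m³/s.
V = ΣQ_DR · Δt = 99.00 × 7200 s = 7.128 × 10^5 m³.
Over A = 12.2 km², depth = V / A = 58.4 mm.

d ≈ 58.4 mm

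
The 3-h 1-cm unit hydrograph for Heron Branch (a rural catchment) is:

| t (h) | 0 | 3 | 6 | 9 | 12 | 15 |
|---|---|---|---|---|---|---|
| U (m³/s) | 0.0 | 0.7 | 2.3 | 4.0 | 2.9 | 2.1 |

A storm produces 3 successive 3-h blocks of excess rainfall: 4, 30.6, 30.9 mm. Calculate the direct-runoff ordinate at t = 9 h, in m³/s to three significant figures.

By discrete convolution, Q_j = Σ (P_i / 10 mm) · U_{j−i}.
At t = 9 h (j=3): Q = (4/10)·4.0 + (30.6/10)·2.3 + (30.9/10)·0.7 = 10.8 m³/s.

Q ≈ 10.8 m³/s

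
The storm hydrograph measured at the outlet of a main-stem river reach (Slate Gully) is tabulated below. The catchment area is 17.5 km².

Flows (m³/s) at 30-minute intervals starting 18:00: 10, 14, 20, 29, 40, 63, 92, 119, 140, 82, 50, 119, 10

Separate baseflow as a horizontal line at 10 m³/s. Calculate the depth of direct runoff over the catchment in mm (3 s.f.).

d ≈ 67.7 mm

Direct runoff: 0.0, 4.0, 10.0, 19.0, 30.0, 53.0, 82.0, 109.0, 130.0, 72.0, 40.0, 109.0, 0.0 m³/s; ΣQ_DR = 658.0 m³/s.
V = ΣQ_DR · Δt = 658.0 × 1800 s = 1.184 × 10^6 m³.
Over A = 17.5 km², depth = V / A = 67.7 mm.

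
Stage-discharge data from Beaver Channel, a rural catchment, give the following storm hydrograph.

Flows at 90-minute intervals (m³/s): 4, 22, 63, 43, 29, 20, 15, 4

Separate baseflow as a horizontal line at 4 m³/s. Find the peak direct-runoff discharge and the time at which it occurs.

Subtracting baseflow gives direct-runoff ordinates: 0.0, 18.0, 59.0, 39.0, 25.0, 16.0, 11.0, 0.0 m³/s.
The maximum is 59.0 m³/s, occurring at the reading for t = 3 h.

Q_p = 59.0 m³/s at t = 3 h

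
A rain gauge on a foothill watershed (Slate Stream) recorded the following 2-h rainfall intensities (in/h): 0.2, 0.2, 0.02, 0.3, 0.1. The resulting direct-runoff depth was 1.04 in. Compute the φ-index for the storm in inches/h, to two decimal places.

φ ≈ 0.07 in/h

Only the 4 blocks with intensity above φ contribute runoff: 0.2, 0.2, 0.3, 0.1 in/h.
Σ(I−φ)·Δt = d  ⇒  (0.2+0.2+0.3+0.1 − 4φ)·2 = 1.04
φ = (0.8000 − 1.04/2) / 4 = 0.07 in/h.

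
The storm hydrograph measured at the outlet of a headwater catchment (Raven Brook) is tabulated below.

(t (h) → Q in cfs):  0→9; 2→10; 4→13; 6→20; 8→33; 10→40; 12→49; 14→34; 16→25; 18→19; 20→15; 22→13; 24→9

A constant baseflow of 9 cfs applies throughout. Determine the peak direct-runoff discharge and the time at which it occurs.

Subtracting baseflow gives direct-runoff ordinates: 0.0, 1.0, 4.0, 11.0, 24.0, 31.0, 40.0, 25.0, 16.0, 10.0, 6.0, 4.0, 0.0 cfs.
The maximum is 40.0 cfs, occurring at the reading for t = 12 h.

Q_p = 40.0 cfs at t = 12 h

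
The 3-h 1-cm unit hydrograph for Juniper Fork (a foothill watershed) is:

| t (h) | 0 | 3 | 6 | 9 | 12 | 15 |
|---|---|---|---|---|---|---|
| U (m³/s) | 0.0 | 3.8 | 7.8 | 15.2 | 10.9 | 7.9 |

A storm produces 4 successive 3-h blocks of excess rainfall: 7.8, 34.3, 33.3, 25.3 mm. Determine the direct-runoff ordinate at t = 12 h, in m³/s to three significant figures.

By discrete convolution, Q_j = Σ (P_i / 10 mm) · U_{j−i}.
At t = 12 h (j=4): Q = (7.8/10)·10.9 + (34.3/10)·15.2 + (33.3/10)·7.8 + (25.3/10)·3.8 = 96.2 m³/s.

Q ≈ 96.2 m³/s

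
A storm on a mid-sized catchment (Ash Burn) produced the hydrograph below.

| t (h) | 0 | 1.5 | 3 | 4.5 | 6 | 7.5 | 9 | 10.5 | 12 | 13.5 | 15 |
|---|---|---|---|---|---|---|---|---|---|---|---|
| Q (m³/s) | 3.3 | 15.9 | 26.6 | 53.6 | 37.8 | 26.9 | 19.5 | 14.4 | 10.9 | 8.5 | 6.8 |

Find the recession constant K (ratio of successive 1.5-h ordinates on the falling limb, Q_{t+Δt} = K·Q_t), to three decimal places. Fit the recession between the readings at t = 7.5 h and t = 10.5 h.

Using the recession-limb readings at t = 7.5 h and t = 10.5 h: Q falls from 26.9 to 14.4 m³/s over 2 intervals.
K = (Q₂/Q₁)^(1/2) = (14.4/26.9)^(1/2) = 0.732.

K ≈ 0.732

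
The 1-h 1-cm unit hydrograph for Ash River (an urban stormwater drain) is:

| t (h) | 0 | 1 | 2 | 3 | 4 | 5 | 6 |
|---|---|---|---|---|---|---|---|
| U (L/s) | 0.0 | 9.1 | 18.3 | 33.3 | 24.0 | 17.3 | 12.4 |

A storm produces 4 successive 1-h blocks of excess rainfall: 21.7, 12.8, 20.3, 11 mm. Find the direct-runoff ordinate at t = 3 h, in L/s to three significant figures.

By discrete convolution, Q_j = Σ (P_i / 10 mm) · U_{j−i}.
At t = 3 h (j=3): Q = (21.7/10)·33.3 + (12.8/10)·18.3 + (20.3/10)·9.1 + (11/10)·0.0 = 114 L/s.

Q ≈ 114 L/s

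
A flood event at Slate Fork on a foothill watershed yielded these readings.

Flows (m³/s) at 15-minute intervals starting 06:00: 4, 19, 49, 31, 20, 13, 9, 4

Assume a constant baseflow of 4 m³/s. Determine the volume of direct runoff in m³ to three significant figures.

V ≈ 1.05 × 10^5 m³

Direct-runoff ordinates (Q − Q_b): 0.0, 15.0, 45.0, 27.0, 16.0, 9.0, 5.0, 0.0 m³/s.
ΣQ_DR = 117.0 m³/s.
With Δt = 0.25 h = 900 s, V = ΣQ_DR · Δt = 117.0 × 900 = 1.05 × 10^5 m³.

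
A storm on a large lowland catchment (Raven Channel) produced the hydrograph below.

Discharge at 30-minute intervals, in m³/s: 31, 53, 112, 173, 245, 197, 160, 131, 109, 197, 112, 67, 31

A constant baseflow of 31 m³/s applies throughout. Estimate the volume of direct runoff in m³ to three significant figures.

V ≈ 2.19 × 10^6 m³

Direct-runoff ordinates (Q − Q_b): 0.0, 22.0, 81.0, 142.0, 214.0, 166.0, 129.0, 100.0, 78.0, 166.0, 81.0, 36.0, 0.0 m³/s.
ΣQ_DR = 1215 m³/s.
With Δt = 0.5 h = 1800 s, V = ΣQ_DR · Δt = 1215 × 1800 = 2.19 × 10^6 m³.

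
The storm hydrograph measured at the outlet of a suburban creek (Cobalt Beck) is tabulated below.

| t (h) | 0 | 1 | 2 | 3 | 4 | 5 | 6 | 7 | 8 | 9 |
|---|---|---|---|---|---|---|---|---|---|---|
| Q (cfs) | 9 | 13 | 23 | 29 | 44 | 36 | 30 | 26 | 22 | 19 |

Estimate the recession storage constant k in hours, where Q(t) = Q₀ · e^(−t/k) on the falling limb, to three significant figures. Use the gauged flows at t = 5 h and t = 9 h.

On the falling limb, Q drops from 36 to 19 cfs between t = 5 h and t = 9 h (Δt = 4 h).
k = −Δt / ln(Q₂/Q₁) = −4 / ln(19/36) = 6.26 h.

k ≈ 6.26 h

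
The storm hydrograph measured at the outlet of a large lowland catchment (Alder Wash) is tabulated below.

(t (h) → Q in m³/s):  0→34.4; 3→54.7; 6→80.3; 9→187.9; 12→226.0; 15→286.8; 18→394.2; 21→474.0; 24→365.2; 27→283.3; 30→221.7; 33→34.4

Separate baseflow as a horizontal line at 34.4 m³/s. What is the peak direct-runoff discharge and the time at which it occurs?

Q_p = 439.6 m³/s at t = 21 h

Subtracting baseflow gives direct-runoff ordinates: 0.0, 20.3, 45.9, 153.5, 191.6, 252.4, 359.8, 439.6, 330.8, 248.9, 187.3, 0.0 m³/s.
The maximum is 439.6 m³/s, occurring at the reading for t = 21 h.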